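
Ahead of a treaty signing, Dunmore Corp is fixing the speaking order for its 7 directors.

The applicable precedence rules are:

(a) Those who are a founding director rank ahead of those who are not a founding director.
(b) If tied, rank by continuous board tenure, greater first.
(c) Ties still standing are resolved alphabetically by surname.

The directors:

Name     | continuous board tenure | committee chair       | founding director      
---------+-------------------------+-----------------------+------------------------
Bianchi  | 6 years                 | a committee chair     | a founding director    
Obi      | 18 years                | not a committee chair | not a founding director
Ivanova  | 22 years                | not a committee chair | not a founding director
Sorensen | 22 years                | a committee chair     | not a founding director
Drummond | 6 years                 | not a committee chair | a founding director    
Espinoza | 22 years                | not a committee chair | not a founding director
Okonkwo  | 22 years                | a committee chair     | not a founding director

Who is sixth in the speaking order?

Sorensen

By the first rule: Bianchi and Drummond (both a founding director); then Espinoza, Ivanova, Okonkwo, Sorensen and Obi (each not a founding director).
Bianchi and Drummond both have continuous board tenure 6 years, so the next rule applies.
Among Bianchi and Drummond, alphabetically by surname: Bianchi before Drummond.
Among Espinoza, Ivanova, Okonkwo, Sorensen and Obi, by continuous board tenure (higher first): Espinoza, Ivanova, Okonkwo and Sorensen (22 years) before Obi (18 years).
Among Espinoza, Ivanova, Okonkwo and Sorensen, alphabetically by surname: Espinoza before Ivanova before Okonkwo before Sorensen.
Order: Bianchi, Drummond, Espinoza, Ivanova, Okonkwo, Sorensen, Obi.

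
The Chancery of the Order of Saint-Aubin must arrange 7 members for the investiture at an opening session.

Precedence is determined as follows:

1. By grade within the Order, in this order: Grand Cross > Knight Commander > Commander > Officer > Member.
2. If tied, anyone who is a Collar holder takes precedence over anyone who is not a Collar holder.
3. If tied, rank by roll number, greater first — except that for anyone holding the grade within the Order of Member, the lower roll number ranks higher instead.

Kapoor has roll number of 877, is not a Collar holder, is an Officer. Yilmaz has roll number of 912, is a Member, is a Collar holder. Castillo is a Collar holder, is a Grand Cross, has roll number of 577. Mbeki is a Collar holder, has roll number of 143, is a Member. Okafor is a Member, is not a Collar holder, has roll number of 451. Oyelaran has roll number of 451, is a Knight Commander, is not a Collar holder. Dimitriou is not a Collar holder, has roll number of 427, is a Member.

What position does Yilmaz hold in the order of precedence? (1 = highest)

By grade within the Order: Castillo (Grand Cross); then Oyelaran (Knight Commander); then Kapoor (Officer); then Mbeki, Yilmaz, Dimitriou and Okafor (Member).
Among Mbeki, Yilmaz, Dimitriou and Okafor, a Collar holder before not a Collar holder: Mbeki and Yilmaz (a Collar holder) before Dimitriou and Okafor (not a Collar holder).
Among Mbeki and Yilmaz, by roll number (lower first) (reversed rule for this group): Mbeki (143) before Yilmaz (912).
Among Dimitriou and Okafor, by roll number (lower first) (reversed rule for this group): Dimitriou (427) before Okafor (451).
Order: Castillo, Oyelaran, Kapoor, Mbeki, Yilmaz, Dimitriou, Okafor. So position 5.

5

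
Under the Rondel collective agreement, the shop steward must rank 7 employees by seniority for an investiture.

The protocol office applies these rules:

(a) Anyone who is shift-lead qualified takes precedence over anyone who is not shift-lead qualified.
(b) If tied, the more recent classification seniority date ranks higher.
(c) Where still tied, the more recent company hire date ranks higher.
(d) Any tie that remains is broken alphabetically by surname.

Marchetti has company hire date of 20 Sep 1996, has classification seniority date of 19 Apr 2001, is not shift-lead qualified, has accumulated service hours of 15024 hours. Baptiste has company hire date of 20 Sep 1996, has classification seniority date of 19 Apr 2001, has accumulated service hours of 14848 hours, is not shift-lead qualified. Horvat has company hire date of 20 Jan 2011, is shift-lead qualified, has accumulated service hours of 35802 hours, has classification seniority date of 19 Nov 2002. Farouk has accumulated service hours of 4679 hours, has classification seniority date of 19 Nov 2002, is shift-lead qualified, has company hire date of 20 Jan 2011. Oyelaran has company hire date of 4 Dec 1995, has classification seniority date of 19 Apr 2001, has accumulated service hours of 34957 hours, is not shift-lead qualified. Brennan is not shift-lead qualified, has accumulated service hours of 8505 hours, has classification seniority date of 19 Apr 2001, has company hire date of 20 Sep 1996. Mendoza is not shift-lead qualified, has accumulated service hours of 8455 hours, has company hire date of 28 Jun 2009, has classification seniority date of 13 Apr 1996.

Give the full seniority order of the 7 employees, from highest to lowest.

By the first rule: Farouk and Horvat (both shift-lead qualified); then Baptiste, Brennan, Marchetti, Oyelaran and Mendoza (each not shift-lead qualified).
Farouk and Horvat both have classification seniority date 19 Nov 2002, so the next rule applies.
Farouk and Horvat both have company hire date 20 Jan 2011, so the next rule applies.
Among Farouk and Horvat, alphabetically by surname: Farouk before Horvat.
Among Baptiste, Brennan, Marchetti, Oyelaran and Mendoza, by classification seniority date (later first): Baptiste, Brennan, Marchetti and Oyelaran (19 Apr 2001) before Mendoza (13 Apr 1996).
Among Baptiste, Brennan, Marchetti and Oyelaran, by company hire date (later first): Baptiste, Brennan and Marchetti (20 Sep 1996) before Oyelaran (4 Dec 1995).
Among Baptiste, Brennan and Marchetti, alphabetically by surname: Baptiste before Brennan before Marchetti.
Full order: Farouk, Horvat, Baptiste, Brennan, Marchetti, Oyelaran, Mendoza.

Farouk, Horvat, Baptiste, Brennan, Marchetti, Oyelaran, Mendoza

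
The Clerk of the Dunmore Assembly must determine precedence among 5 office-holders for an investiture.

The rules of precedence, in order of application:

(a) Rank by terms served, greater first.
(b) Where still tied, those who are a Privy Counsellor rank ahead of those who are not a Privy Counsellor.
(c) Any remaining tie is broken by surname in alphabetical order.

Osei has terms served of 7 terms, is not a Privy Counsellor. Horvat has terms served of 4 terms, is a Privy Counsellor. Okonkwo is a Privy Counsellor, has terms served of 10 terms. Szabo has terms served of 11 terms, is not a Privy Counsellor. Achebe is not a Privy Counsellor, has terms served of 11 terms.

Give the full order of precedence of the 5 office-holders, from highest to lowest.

Achebe, Szabo, Okonkwo, Osei, Horvat

By terms served (higher first): Achebe and Szabo (both 11 terms); then Okonkwo (10 terms); then Osei (7 terms); then Horvat (4 terms).
Achebe and Szabo are each not a Privy Counsellor, so the next rule applies.
Among Achebe and Szabo, alphabetically by surname: Achebe before Szabo.
Full order: Achebe, Szabo, Okonkwo, Osei, Horvat.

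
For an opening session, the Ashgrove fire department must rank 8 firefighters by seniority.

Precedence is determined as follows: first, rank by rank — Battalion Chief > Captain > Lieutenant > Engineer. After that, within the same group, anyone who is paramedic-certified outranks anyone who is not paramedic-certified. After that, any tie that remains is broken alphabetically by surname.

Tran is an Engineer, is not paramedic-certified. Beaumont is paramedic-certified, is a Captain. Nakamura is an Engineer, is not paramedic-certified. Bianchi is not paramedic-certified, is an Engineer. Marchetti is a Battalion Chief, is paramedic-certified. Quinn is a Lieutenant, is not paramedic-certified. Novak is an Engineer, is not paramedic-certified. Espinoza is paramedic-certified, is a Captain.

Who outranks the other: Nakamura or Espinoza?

Espinoza

By rank: Marchetti (Battalion Chief); then Beaumont and Espinoza (Captain); then Quinn (Lieutenant); then Bianchi, Nakamura, Novak and Tran (Engineer).
Beaumont and Espinoza are each paramedic-certified, so the next rule applies.
Among Beaumont and Espinoza, alphabetically by surname: Beaumont before Espinoza.
Bianchi, Nakamura, Novak and Tran are each not paramedic-certified, so the next rule applies.
Among Bianchi, Nakamura, Novak and Tran, alphabetically by surname: Bianchi before Nakamura before Novak before Tran.
So Espinoza takes precedence.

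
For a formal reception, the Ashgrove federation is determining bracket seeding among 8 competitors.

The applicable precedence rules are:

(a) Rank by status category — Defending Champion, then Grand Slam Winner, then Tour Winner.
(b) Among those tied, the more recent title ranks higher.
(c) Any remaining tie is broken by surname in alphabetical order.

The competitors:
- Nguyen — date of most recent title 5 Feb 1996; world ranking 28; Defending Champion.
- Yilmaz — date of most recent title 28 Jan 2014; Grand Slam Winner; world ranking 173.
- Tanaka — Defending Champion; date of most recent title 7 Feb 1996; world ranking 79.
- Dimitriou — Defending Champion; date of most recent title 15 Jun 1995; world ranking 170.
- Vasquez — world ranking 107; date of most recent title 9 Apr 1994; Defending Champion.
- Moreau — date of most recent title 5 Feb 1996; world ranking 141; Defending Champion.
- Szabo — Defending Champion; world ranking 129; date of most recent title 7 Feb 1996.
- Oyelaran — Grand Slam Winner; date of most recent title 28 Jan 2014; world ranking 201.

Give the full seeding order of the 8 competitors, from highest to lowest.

Szabo, Tanaka, Moreau, Nguyen, Dimitriou, Vasquez, Oyelaran, Yilmaz

By status category: Szabo, Tanaka, Moreau, Nguyen, Dimitriou and Vasquez (Defending Champion); then Oyelaran and Yilmaz (Grand Slam Winner).
Among Szabo, Tanaka, Moreau, Nguyen, Dimitriou and Vasquez, by date of most recent title (later first): Szabo and Tanaka (7 Feb 1996) before Moreau and Nguyen (5 Feb 1996) before Dimitriou (15 Jun 1995) before Vasquez (9 Apr 1994).
Among Szabo and Tanaka, alphabetically by surname: Szabo before Tanaka.
Among Moreau and Nguyen, alphabetically by surname: Moreau before Nguyen.
Oyelaran and Yilmaz both have date of most recent title 28 Jan 2014, so the next rule applies.
Among Oyelaran and Yilmaz, alphabetically by surname: Oyelaran before Yilmaz.
Full order: Szabo, Tanaka, Moreau, Nguyen, Dimitriou, Vasquez, Oyelaran, Yilmaz.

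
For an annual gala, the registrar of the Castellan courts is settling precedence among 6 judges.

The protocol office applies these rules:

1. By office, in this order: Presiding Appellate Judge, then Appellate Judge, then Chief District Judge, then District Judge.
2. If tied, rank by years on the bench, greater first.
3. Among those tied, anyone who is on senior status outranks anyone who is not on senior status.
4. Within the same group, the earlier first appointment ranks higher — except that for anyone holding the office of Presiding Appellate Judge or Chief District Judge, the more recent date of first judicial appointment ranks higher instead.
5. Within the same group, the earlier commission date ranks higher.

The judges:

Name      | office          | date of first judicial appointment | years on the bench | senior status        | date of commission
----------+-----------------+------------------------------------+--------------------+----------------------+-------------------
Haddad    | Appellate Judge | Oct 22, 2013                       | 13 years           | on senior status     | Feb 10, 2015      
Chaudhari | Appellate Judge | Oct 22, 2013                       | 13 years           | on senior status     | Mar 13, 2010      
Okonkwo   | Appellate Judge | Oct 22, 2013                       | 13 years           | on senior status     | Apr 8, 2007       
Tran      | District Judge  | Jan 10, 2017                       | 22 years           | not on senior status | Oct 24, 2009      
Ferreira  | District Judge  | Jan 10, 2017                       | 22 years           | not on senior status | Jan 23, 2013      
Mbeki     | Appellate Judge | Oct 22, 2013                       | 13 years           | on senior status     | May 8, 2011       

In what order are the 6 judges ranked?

By office: Okonkwo, Chaudhari, Mbeki and Haddad (Appellate Judge); then Tran and Ferreira (District Judge).
Okonkwo, Chaudhari, Mbeki and Haddad all have years on the bench 13 years, so the next rule applies.
Okonkwo, Chaudhari, Mbeki and Haddad are each on senior status, so the next rule applies.
Okonkwo, Chaudhari, Mbeki and Haddad all have date of first judicial appointment Oct 22, 2013, so the next rule applies.
Among Okonkwo, Chaudhari, Mbeki and Haddad, by date of commission (earlier first): Okonkwo (Apr 8, 2007) before Chaudhari (Mar 13, 2010) before Mbeki (May 8, 2011) before Haddad (Feb 10, 2015).
Tran and Ferreira both have years on the bench 22 years, so the next rule applies.
Tran and Ferreira are each not on senior status, so the next rule applies.
Tran and Ferreira both have date of first judicial appointment Jan 10, 2017, so the next rule applies.
Among Tran and Ferreira, by date of commission (earlier first): Tran (Oct 24, 2009) before Ferreira (Jan 23, 2013).
Full order: Okonkwo, Chaudhari, Mbeki, Haddad, Tran, Ferreira.

Okonkwo, Chaudhari, Mbeki, Haddad, Tran, Ferreira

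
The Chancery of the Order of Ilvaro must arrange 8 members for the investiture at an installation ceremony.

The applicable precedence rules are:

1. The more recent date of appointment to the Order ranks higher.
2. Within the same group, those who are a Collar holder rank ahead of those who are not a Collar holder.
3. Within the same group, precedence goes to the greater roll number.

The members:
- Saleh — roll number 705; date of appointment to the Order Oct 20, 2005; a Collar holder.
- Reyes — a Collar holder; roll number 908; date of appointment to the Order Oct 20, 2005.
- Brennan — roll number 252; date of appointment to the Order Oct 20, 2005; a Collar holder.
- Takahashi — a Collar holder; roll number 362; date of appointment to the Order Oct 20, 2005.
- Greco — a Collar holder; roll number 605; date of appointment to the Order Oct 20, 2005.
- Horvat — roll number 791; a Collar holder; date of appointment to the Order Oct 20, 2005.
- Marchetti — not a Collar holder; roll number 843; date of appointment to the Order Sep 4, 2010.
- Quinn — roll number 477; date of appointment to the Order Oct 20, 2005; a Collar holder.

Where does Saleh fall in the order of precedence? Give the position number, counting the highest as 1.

By date of appointment to the Order (later first): Marchetti (Sep 4, 2010); then Reyes, Horvat, Saleh, Greco, Quinn, Takahashi and Brennan (each Oct 20, 2005).
Reyes, Horvat, Saleh, Greco, Quinn, Takahashi and Brennan are each a Collar holder, so the next rule applies.
Among Reyes, Horvat, Saleh, Greco, Quinn, Takahashi and Brennan, by roll number (higher first): Reyes (908) before Horvat (791) before Saleh (705) before Greco (605) before Quinn (477) before Takahashi (362) before Brennan (252).
Order: Marchetti, Reyes, Horvat, Saleh, Greco, Quinn, Takahashi, Brennan. So position 4.

4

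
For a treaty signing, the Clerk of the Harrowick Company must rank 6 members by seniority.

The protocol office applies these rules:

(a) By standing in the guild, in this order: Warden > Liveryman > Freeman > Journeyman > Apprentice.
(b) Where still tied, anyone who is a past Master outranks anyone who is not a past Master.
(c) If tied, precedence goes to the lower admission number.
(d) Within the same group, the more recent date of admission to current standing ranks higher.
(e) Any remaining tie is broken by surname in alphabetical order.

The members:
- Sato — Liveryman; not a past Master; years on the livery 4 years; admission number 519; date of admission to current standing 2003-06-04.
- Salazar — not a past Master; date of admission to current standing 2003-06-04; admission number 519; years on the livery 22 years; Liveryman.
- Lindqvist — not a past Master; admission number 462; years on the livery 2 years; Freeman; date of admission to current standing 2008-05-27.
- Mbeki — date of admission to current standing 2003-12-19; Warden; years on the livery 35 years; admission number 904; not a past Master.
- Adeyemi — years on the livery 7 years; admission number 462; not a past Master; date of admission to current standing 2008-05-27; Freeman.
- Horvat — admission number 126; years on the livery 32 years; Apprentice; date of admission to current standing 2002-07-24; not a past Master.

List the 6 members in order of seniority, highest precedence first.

By standing in the guild: Mbeki (Warden); then Salazar and Sato (Liveryman); then Adeyemi and Lindqvist (Freeman); then Horvat (Apprentice).
Salazar and Sato are each not a past Master, so the next rule applies.
Salazar and Sato both have admission number 519, so the next rule applies.
Salazar and Sato both have date of admission to current standing 2003-06-04, so the next rule applies.
Among Salazar and Sato, alphabetically by surname: Salazar before Sato.
Adeyemi and Lindqvist are each not a past Master, so the next rule applies.
Adeyemi and Lindqvist both have admission number 462, so the next rule applies.
Adeyemi and Lindqvist both have date of admission to current standing 2008-05-27, so the next rule applies.
Among Adeyemi and Lindqvist, alphabetically by surname: Adeyemi before Lindqvist.
Full order: Mbeki, Salazar, Sato, Adeyemi, Lindqvist, Horvat.

Mbeki, Salazar, Sato, Adeyemi, Lindqvist, Horvat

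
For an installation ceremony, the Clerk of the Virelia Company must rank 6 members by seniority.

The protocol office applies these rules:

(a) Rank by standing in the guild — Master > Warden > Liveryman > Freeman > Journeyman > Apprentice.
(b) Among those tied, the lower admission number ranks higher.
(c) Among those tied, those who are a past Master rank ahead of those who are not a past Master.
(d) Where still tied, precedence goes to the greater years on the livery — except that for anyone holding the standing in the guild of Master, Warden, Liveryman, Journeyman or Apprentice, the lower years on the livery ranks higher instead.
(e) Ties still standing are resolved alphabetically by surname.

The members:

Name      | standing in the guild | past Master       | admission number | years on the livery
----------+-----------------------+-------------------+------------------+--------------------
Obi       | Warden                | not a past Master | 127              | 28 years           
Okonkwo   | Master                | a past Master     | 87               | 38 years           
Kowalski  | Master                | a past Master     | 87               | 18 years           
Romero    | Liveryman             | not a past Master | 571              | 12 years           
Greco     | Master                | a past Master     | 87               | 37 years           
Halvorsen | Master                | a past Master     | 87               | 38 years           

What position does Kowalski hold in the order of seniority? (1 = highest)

1

By standing in the guild: Kowalski, Greco, Halvorsen and Okonkwo (Master); then Obi (Warden); then Romero (Liveryman).
Kowalski, Greco, Halvorsen and Okonkwo all have admission number 87, so the next rule applies.
Kowalski, Greco, Halvorsen and Okonkwo are each a past Master, so the next rule applies.
Among Kowalski, Greco, Halvorsen and Okonkwo, by years on the livery (lower first) (reversed rule for this group): Kowalski (18 years) before Greco (37 years) before Halvorsen and Okonkwo (38 years).
Among Halvorsen and Okonkwo, alphabetically by surname: Halvorsen before Okonkwo.
Order: Kowalski, Greco, Halvorsen, Okonkwo, Obi, Romero. So position 1.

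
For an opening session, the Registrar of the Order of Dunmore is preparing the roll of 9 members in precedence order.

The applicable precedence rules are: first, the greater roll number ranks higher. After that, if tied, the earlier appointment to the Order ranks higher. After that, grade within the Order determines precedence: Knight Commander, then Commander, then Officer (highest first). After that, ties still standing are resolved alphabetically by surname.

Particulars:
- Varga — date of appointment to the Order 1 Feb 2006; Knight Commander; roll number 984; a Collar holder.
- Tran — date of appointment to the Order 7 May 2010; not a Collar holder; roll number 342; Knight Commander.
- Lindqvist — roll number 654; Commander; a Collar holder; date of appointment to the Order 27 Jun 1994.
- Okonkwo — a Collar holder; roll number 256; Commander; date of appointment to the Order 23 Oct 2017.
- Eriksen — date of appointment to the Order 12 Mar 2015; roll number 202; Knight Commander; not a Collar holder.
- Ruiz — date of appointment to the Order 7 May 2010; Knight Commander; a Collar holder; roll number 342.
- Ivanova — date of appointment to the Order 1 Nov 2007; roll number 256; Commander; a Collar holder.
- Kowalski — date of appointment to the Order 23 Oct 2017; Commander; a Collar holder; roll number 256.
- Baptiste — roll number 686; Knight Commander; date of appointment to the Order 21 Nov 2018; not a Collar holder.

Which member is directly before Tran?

Ruiz

By roll number (higher first): Varga (984); then Baptiste (686); then Lindqvist (654); then Ruiz and Tran (both 342); then Ivanova, Kowalski and Okonkwo (each 256); then Eriksen (202).
Ruiz and Tran both have date of appointment to the Order 7 May 2010, so the next rule applies.
Ruiz and Tran are each Knight Commander, so the next rule applies.
Among Ruiz and Tran, alphabetically by surname: Ruiz before Tran.
Among Ivanova, Kowalski and Okonkwo, by date of appointment to the Order (earlier first): Ivanova (1 Nov 2007) before Kowalski and Okonkwo (23 Oct 2017).
Kowalski and Okonkwo are each Commander, so the next rule applies.
Among Kowalski and Okonkwo, alphabetically by surname: Kowalski before Okonkwo.
Order: Varga, Baptiste, Lindqvist, Ruiz, Tran, Ivanova, Kowalski, Okonkwo, Eriksen.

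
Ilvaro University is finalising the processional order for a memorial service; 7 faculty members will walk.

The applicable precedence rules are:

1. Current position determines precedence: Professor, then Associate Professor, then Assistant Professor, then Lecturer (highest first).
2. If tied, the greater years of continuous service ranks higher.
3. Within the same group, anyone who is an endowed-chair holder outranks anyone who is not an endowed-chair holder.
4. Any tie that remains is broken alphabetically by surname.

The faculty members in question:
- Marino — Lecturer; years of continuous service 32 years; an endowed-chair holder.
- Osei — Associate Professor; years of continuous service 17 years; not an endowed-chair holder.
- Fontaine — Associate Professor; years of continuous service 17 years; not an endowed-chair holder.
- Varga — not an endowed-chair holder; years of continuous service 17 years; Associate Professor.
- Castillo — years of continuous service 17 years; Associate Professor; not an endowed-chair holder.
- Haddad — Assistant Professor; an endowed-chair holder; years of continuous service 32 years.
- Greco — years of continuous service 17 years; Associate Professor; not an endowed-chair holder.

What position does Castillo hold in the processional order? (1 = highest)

By current position: Castillo, Fontaine, Greco, Osei and Varga (Associate Professor); then Haddad (Assistant Professor); then Marino (Lecturer).
Castillo, Fontaine, Greco, Osei and Varga all have years of continuous service 17 years, so the next rule applies.
Castillo, Fontaine, Greco, Osei and Varga are each not an endowed-chair holder, so the next rule applies.
Among Castillo, Fontaine, Greco, Osei and Varga, alphabetically by surname: Castillo before Fontaine before Greco before Osei before Varga.
Order: Castillo, Fontaine, Greco, Osei, Varga, Haddad, Marino. So position 1.

1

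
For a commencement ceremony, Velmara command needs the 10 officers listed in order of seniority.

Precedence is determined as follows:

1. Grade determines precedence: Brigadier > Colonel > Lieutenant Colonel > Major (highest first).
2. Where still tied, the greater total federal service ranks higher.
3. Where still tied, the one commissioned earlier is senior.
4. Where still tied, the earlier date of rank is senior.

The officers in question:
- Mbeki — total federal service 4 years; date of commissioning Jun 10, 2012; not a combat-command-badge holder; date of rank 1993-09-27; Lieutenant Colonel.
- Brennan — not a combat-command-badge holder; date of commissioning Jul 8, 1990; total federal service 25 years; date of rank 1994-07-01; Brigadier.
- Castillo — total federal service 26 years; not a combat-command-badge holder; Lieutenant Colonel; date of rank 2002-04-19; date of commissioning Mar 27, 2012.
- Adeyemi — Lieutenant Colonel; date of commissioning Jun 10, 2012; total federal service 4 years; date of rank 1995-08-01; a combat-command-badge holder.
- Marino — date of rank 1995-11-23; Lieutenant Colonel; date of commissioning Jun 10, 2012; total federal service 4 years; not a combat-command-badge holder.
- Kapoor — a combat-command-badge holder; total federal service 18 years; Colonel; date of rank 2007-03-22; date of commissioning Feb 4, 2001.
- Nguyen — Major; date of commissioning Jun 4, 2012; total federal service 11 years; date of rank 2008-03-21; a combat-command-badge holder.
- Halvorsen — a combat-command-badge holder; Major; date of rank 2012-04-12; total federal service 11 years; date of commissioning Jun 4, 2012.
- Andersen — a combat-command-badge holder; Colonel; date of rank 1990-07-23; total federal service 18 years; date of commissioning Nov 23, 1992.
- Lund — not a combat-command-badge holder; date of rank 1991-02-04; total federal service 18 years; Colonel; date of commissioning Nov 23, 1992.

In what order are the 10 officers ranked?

By grade: Brennan (Brigadier); then Andersen, Lund and Kapoor (Colonel); then Castillo, Mbeki, Adeyemi and Marino (Lieutenant Colonel); then Nguyen and Halvorsen (Major).
Andersen, Lund and Kapoor all have total federal service 18 years, so the next rule applies.
Among Andersen, Lund and Kapoor, by date of commissioning (earlier first): Andersen and Lund (Nov 23, 1992) before Kapoor (Feb 4, 2001).
Among Andersen and Lund, by date of rank (earlier first): Andersen (1990-07-23) before Lund (1991-02-04).
Among Castillo, Mbeki, Adeyemi and Marino, by total federal service (higher first): Castillo (26 years) before Mbeki, Adeyemi and Marino (4 years).
Mbeki, Adeyemi and Marino all have date of commissioning Jun 10, 2012, so the next rule applies.
Among Mbeki, Adeyemi and Marino, by date of rank (earlier first): Mbeki (1993-09-27) before Adeyemi (1995-08-01) before Marino (1995-11-23).
Nguyen and Halvorsen both have total federal service 11 years, so the next rule applies.
Nguyen and Halvorsen both have date of commissioning Jun 4, 2012, so the next rule applies.
Among Nguyen and Halvorsen, by date of rank (earlier first): Nguyen (2008-03-21) before Halvorsen (2012-04-12).
Full order: Brennan, Andersen, Lund, Kapoor, Castillo, Mbeki, Adeyemi, Marino, Nguyen, Halvorsen.

Brennan, Andersen, Lund, Kapoor, Castillo, Mbeki, Adeyemi, Marino, Nguyen, Halvorsen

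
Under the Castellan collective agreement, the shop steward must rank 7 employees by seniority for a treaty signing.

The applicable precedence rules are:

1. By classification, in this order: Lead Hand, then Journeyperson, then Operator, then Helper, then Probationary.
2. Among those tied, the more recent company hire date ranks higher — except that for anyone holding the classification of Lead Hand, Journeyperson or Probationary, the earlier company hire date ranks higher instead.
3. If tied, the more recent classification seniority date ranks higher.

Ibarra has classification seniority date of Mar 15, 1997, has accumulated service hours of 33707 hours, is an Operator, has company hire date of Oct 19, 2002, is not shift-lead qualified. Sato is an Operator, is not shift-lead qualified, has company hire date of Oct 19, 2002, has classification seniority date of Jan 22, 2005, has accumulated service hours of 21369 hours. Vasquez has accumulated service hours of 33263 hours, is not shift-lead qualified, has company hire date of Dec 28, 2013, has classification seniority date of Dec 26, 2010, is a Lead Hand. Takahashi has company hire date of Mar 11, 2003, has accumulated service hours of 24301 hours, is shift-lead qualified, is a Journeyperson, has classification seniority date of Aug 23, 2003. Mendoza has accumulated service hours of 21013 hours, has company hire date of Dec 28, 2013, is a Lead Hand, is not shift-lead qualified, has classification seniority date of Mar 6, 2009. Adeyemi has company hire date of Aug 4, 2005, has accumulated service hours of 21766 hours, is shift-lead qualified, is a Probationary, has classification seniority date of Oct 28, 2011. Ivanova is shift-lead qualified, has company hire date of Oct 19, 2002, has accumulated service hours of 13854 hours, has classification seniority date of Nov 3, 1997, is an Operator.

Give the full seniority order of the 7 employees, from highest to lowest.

By classification: Vasquez and Mendoza (Lead Hand); then Takahashi (Journeyperson); then Sato, Ivanova and Ibarra (Operator); then Adeyemi (Probationary).
Vasquez and Mendoza both have company hire date Dec 28, 2013, so the next rule applies.
Among Vasquez and Mendoza, by classification seniority date (later first): Vasquez (Dec 26, 2010) before Mendoza (Mar 6, 2009).
Sato, Ivanova and Ibarra all have company hire date Oct 19, 2002, so the next rule applies.
Among Sato, Ivanova and Ibarra, by classification seniority date (later first): Sato (Jan 22, 2005) before Ivanova (Nov 3, 1997) before Ibarra (Mar 15, 1997).
Full order: Vasquez, Mendoza, Takahashi, Sato, Ivanova, Ibarra, Adeyemi.

Vasquez, Mendoza, Takahashi, Sato, Ivanova, Ibarra, Adeyemi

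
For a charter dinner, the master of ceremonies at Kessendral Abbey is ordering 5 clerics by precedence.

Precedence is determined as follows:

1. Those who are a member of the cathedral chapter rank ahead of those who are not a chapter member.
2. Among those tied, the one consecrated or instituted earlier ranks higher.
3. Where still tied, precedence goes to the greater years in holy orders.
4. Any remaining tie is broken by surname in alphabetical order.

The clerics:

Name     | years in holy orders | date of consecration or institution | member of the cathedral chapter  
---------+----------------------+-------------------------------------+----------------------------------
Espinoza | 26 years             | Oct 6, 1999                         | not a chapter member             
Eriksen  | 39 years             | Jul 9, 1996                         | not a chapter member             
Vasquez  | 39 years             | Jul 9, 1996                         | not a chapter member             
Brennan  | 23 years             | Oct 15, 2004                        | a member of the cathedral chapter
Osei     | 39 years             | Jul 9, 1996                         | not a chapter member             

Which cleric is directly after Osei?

Vasquez

By the first rule: Brennan (a member of the cathedral chapter); then Eriksen, Osei, Vasquez and Espinoza (each not a chapter member).
Among Eriksen, Osei, Vasquez and Espinoza, by date of consecration or institution (earlier first): Eriksen, Osei and Vasquez (Jul 9, 1996) before Espinoza (Oct 6, 1999).
Eriksen, Osei and Vasquez all have years in holy orders 39 years, so the next rule applies.
Among Eriksen, Osei and Vasquez, alphabetically by surname: Eriksen before Osei before Vasquez.
Order: Brennan, Eriksen, Osei, Vasquez, Espinoza.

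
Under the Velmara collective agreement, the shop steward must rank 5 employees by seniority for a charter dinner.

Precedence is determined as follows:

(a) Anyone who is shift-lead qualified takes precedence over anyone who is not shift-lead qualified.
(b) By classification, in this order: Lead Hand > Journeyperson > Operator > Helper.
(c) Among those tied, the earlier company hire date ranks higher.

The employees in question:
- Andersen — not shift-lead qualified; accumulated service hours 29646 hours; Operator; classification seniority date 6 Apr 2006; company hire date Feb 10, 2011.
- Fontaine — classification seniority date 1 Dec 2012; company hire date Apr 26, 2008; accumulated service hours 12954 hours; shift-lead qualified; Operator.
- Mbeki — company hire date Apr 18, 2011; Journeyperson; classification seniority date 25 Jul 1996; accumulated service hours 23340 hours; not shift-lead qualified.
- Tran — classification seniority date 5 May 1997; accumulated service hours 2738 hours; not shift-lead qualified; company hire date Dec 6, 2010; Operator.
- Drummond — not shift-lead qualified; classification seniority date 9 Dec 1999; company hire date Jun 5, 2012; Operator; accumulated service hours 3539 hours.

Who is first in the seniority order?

By the first rule: Fontaine (shift-lead qualified); then Mbeki, Tran, Andersen and Drummond (each not shift-lead qualified).
Among Mbeki, Tran, Andersen and Drummond, by classification: Mbeki (Journeyperson) before Tran, Andersen and Drummond (Operator).
Among Tran, Andersen and Drummond, by company hire date (earlier first): Tran (Dec 6, 2010) before Andersen (Feb 10, 2011) before Drummond (Jun 5, 2012).
Order: Fontaine, Mbeki, Tran, Andersen, Drummond.

Fontaine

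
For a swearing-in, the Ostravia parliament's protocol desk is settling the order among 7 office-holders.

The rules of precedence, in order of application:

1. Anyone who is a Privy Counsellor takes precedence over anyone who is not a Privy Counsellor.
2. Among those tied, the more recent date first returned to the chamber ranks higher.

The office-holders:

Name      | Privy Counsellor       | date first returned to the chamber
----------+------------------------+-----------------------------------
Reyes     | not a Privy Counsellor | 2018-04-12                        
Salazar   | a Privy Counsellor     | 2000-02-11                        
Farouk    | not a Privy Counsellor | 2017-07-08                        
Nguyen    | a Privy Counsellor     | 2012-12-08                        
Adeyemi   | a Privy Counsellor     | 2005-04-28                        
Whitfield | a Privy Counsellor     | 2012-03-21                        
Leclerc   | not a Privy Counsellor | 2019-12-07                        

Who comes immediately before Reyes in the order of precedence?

Leclerc

By the first rule: Nguyen, Whitfield, Adeyemi and Salazar (each a Privy Counsellor); then Leclerc, Reyes and Farouk (each not a Privy Counsellor).
Among Nguyen, Whitfield, Adeyemi and Salazar, by date first returned to the chamber (later first): Nguyen (2012-12-08) before Whitfield (2012-03-21) before Adeyemi (2005-04-28) before Salazar (2000-02-11).
Among Leclerc, Reyes and Farouk, by date first returned to the chamber (later first): Leclerc (2019-12-07) before Reyes (2018-04-12) before Farouk (2017-07-08).
Order: Nguyen, Whitfield, Adeyemi, Salazar, Leclerc, Reyes, Farouk.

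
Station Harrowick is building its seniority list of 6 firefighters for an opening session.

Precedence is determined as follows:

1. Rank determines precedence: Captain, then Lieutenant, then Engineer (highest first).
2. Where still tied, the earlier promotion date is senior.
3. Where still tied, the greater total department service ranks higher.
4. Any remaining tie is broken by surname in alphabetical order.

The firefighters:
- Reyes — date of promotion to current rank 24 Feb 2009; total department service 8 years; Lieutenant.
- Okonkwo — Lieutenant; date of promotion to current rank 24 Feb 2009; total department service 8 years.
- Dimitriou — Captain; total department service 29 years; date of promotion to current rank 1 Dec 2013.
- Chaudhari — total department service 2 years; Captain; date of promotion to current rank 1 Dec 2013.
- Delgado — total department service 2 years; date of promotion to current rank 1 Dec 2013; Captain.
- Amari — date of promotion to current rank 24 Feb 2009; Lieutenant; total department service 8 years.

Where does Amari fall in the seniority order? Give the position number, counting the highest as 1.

By rank: Dimitriou, Chaudhari and Delgado (Captain); then Amari, Okonkwo and Reyes (Lieutenant).
Dimitriou, Chaudhari and Delgado all have date of promotion to current rank 1 Dec 2013, so the next rule applies.
Among Dimitriou, Chaudhari and Delgado, by total department service (higher first): Dimitriou (29 years) before Chaudhari and Delgado (2 years).
Among Chaudhari and Delgado, alphabetically by surname: Chaudhari before Delgado.
Amari, Okonkwo and Reyes all have date of promotion to current rank 24 Feb 2009, so the next rule applies.
Amari, Okonkwo and Reyes all have total department service 8 years, so the next rule applies.
Among Amari, Okonkwo and Reyes, alphabetically by surname: Amari before Okonkwo before Reyes.
Order: Dimitriou, Chaudhari, Delgado, Amari, Okonkwo, Reyes. So position 4.

4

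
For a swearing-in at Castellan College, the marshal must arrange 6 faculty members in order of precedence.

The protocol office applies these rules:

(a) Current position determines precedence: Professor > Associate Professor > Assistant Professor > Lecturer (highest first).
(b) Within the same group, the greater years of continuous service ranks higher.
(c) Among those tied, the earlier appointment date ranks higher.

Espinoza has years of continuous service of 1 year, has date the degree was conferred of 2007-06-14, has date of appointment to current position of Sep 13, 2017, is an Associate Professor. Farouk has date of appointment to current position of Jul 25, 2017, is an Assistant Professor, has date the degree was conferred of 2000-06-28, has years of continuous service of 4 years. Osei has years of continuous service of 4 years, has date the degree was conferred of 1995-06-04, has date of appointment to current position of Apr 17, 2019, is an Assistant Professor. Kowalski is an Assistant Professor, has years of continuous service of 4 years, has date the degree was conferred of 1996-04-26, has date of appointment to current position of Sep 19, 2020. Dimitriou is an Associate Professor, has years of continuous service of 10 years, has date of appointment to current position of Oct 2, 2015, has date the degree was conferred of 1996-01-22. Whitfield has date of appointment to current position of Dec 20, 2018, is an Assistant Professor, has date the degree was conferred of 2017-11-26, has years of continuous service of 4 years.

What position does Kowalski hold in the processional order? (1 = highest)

By current position: Dimitriou and Espinoza (Associate Professor); then Farouk, Whitfield, Osei and Kowalski (Assistant Professor).
Among Dimitriou and Espinoza, by years of continuous service (higher first): Dimitriou (10 years) before Espinoza (1 year).
Farouk, Whitfield, Osei and Kowalski all have years of continuous service 4 years, so the next rule applies.
Among Farouk, Whitfield, Osei and Kowalski, by date of appointment to current position (earlier first): Farouk (Jul 25, 2017) before Whitfield (Dec 20, 2018) before Osei (Apr 17, 2019) before Kowalski (Sep 19, 2020).
Order: Dimitriou, Espinoza, Farouk, Whitfield, Osei, Kowalski. So position 6.

6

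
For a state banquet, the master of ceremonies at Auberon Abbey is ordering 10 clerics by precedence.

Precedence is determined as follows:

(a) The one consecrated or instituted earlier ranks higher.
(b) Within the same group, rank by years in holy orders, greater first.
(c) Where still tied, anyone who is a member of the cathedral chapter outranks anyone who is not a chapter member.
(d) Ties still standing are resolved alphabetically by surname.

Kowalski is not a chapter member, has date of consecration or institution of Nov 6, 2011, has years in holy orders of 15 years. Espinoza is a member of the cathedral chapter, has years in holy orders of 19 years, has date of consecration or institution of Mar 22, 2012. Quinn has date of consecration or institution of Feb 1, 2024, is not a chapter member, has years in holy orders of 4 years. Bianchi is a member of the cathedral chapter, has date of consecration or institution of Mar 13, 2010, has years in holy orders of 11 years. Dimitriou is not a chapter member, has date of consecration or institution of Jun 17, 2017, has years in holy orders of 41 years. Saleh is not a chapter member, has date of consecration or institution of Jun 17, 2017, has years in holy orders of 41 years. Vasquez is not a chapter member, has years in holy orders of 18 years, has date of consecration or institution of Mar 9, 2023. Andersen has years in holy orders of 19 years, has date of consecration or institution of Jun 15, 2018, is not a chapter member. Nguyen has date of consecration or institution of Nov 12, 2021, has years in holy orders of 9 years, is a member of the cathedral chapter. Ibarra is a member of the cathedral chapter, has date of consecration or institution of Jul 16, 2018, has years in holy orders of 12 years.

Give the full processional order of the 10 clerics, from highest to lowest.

By date of consecration or institution (earlier first): Bianchi (Mar 13, 2010); then Kowalski (Nov 6, 2011); then Espinoza (Mar 22, 2012); then Dimitriou and Saleh (both Jun 17, 2017); then Andersen (Jun 15, 2018); then Ibarra (Jul 16, 2018); then Nguyen (Nov 12, 2021); then Vasquez (Mar 9, 2023); then Quinn (Feb 1, 2024).
Dimitriou and Saleh both have years in holy orders 41 years, so the next rule applies.
Dimitriou and Saleh are each not a chapter member, so the next rule applies.
Among Dimitriou and Saleh, alphabetically by surname: Dimitriou before Saleh.
Full order: Bianchi, Kowalski, Espinoza, Dimitriou, Saleh, Andersen, Ibarra, Nguyen, Vasquez, Quinn.

Bianchi, Kowalski, Espinoza, Dimitriou, Saleh, Andersen, Ibarra, Nguyen, Vasquez, Quinn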